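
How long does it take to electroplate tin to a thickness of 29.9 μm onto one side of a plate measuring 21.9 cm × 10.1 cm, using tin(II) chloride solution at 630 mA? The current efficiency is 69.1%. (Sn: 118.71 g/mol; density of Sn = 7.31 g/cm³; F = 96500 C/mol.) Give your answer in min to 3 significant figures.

Plated area = 21.9 × 10.1 = 221.2 cm²
Volume = 221.2 × 29.9×10⁻⁴ cm = 0.6614 cm³
m(Sn) = 0.6614 × 7.31 = 4.835 g
n(Sn) = 4.835 / 118.71 = 0.04073 mol; n(e⁻) = 2 × 0.04073 = 0.08146 mol
Q = 0.08146 × 96500 / 0.691 = 11380 C
t = 11380 / 0.630 = 18060 s = 301 min

301 min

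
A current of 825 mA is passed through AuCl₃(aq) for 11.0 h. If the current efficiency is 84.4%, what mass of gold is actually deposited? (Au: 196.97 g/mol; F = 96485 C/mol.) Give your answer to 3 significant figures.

18.8 g

Q = 0.825 × 39600 = 32670 C
n(e⁻) = 32670 / 96485 = 0.3386 mol
Au³⁺ + 3e⁻ → Au, so theoretical m(Au) = 0.1129 × 196.97 = 22.24 g
Actual mass = 84.4% × 22.24 = 18.8 g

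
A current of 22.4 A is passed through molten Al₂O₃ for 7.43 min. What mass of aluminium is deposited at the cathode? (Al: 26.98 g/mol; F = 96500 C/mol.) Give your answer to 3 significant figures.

0.931 g

Charge passed = 22.4 × 445.8 = 9986 C
n(e⁻) = 9986 / 96500 = 0.1035 mol
Al³⁺ + 3e⁻ → Al, so n(Al) = 0.1035 / 3 = 0.03450 mol
m = 0.03450 × 26.98 = 0.931 g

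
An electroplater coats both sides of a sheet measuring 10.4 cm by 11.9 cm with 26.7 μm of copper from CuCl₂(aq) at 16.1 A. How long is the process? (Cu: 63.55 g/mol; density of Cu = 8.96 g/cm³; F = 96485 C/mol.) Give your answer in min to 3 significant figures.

18.6 min

Plated area = 2 × 10.4 × 11.9 = 247.5 cm²
Volume = 247.5 × 26.7×10⁻⁴ cm = 0.6608 cm³
m(Cu) = 0.6608 × 8.96 = 5.921 g
n(Cu) = 5.921 / 63.55 = 0.09317 mol; n(e⁻) = 2 × 0.09317 = 0.1863 mol
Q = 0.1863 × 96485 = 17980 C
t = 17980 / 16.1 = 1117 s = 18.6 min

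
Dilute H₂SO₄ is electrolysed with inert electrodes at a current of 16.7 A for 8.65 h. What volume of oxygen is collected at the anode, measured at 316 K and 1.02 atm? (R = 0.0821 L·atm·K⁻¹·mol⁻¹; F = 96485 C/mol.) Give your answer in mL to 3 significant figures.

Q = 16.7 A × 31140 s = 5.200×10^5 C
n(e⁻) = Q/F = 5.200×10^5/96485 = 5.389 mol
2H₂O → O₂ + 4H⁺ + 4e⁻, so n(O₂) = 5.389 / 4 = 1.347 mol
V = nRT/P = 1.347 × 0.0821 × 316 / 1.02 = 34.26 L
= 34300 mL

34300 mL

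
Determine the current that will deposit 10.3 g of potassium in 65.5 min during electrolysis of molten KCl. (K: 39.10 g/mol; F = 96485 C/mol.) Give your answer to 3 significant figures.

n(K) = 10.3 / 39.10 = 0.2634 mol
K⁺ + e⁻ → K, so n(e⁻) = 0.2634 mol
Q = 0.2634 × 96485 = 25410 C
I = Q / t = 25410 / 3930 s = 6.47 A

6.47 A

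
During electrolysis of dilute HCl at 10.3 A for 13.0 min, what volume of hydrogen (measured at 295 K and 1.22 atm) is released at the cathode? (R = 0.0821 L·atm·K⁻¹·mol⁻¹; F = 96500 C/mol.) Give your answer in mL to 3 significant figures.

Charge passed = 10.3 × 780 = 8034 C
Moles of electrons = 8034 / 96500 = 0.08325 mol
2H⁺ + 2e⁻ → H₂, so n(H₂) = 0.08325 / 2 = 0.04163 mol
V = nRT/P = 0.04163 × 0.0821 × 295 / 1.22 = 0.8264 L
= 826 mL

826 mL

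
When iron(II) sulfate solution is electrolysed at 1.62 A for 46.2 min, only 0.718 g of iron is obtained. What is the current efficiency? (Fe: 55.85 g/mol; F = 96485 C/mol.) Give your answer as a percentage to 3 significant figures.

55.2%

Q = 1.62 × 2772 = 4491 C
n(e⁻) = 4491 / 96485 = 0.04655 mol
Fe²⁺ + 2e⁻ → Fe, so theoretical n(Fe) = 0.02328 mol → 1.300 g
Efficiency = 0.718 / 1.300 = 0.5523 = 55.2%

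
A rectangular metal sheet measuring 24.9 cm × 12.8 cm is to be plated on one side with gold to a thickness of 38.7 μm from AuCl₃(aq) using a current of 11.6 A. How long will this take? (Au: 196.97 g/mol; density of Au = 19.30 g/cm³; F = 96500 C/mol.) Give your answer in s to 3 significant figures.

3020 s

Plated area = 24.9 × 12.8 = 318.7 cm²
Volume = 318.7 × 38.7×10⁻⁴ cm = 1.233 cm³
m(Au) = 1.233 × 19.30 = 23.80 g
n(Au) = 23.80 / 196.97 = 0.1208 mol; n(e⁻) = 3 × 0.1208 = 0.3624 mol
Q = 0.3624 × 96500 = 34970 C
t = 34970 / 11.6 = 3015 s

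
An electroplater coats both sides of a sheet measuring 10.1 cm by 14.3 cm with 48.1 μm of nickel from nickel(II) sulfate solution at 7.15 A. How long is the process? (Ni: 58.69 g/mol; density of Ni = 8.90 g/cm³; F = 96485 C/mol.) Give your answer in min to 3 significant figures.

94.8 min

Plated area = 2 × 10.1 × 14.3 = 288.9 cm²
Volume = 288.9 × 48.1×10⁻⁴ cm = 1.390 cm³
m(Ni) = 1.390 × 8.90 = 12.37 g
n(Ni) = 12.37 / 58.69 = 0.2108 mol; n(e⁻) = 2 × 0.2108 = 0.4216 mol
Q = 0.4216 × 96485 = 40680 C
t = 40680 / 7.15 = 5690 s = 94.8 min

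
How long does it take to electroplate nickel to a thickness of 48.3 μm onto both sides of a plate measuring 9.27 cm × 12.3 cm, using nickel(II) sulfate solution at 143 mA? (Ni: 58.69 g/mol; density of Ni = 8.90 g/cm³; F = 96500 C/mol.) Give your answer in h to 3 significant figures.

Plated area = 2 × 9.27 × 12.3 = 228.0 cm²
Volume = 228.0 × 48.3×10⁻⁴ cm = 1.101 cm³
m(Ni) = 1.101 × 8.90 = 9.799 g
n(Ni) = 9.799 / 58.69 = 0.1670 mol; n(e⁻) = 2 × 0.1670 = 0.3340 mol
Q = 0.3340 × 96500 = 32230 C
t = 32230 / 0.143 = 2.254×10^5 s = 62.6 h

62.6 h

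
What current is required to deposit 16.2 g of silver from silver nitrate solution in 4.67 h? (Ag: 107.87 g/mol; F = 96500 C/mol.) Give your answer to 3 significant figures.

0.862 A

n(Ag) = 16.2 / 107.87 = 0.1502 mol
Ag⁺ + e⁻ → Ag, so n(e⁻) = 0.1502 mol
Q = 0.1502 × 96500 = 14490 C
I = Q / t = 14490 / 16812 s = 0.862 A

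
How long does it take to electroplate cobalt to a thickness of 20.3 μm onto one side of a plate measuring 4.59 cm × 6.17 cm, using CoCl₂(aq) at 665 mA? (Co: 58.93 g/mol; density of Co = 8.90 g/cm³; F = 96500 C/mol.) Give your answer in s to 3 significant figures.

Plated area = 4.59 × 6.17 = 28.32 cm²
Volume = 28.32 × 20.3×10⁻⁴ cm = 0.05749 cm³
m(Co) = 0.05749 × 8.90 = 0.5117 g
n(Co) = 0.5117 / 58.93 = 0.008683 mol; n(e⁻) = 2 × 0.008683 = 0.01737 mol
Q = 0.01737 × 96500 = 1676 C
t = 1676 / 0.665 = 2520 s

2520 s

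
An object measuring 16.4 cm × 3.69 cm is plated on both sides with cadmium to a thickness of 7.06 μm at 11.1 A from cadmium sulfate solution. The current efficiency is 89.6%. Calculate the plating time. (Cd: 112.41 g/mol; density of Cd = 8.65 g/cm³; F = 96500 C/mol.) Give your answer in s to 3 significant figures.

128 s

Plated area = 2 × 16.4 × 3.69 = 121.0 cm²
Volume = 121.0 × 7.06×10⁻⁴ cm = 0.08543 cm³
m(Cd) = 0.08543 × 8.65 = 0.7390 g
n(Cd) = 0.7390 / 112.41 = 0.006574 mol; n(e⁻) = 2 × 0.006574 = 0.01315 mol
Q = 0.01315 × 96500 / 0.896 = 1416 C
t = 1416 / 11.1 = 127.6 s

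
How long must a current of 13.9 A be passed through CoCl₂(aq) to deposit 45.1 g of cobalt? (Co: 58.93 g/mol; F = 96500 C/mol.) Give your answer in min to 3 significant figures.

n(Co) = 45.1 / 58.93 = 0.7653 mol
Co²⁺ + 2e⁻ → Co, so n(e⁻) = 2 × 0.7653 = 1.531 mol
Q = 1.531 × 96500 = 1.477×10^5 C
t = Q / I = 1.477×10^5 / 13.9 = 10630 s = 177 min

177 min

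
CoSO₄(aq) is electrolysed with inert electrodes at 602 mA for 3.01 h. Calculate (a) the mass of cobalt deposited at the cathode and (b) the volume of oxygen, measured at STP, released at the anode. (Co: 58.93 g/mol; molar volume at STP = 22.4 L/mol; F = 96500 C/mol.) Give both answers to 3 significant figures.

Q = 0.602 × 10836 = 6523 C; n(e⁻) = 6523 / 96500 = 0.06760 mol
Cathode: Co²⁺ + 2e⁻ → Co → n(Co) = 0.06760/2 = 0.03380 mol → 1.99 g
Anode: 2H₂O → O₂ + 4H⁺ + 4e⁻ → n(O₂) = 0.06760/4 = 0.01690 mol → 0.379 L

1.99 g Co; 0.379 L O₂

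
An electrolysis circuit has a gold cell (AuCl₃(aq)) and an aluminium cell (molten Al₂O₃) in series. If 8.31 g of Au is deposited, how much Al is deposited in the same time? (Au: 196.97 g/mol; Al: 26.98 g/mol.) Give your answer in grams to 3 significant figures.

n(Au) = 8.31 / 196.97 = 0.04219 mol
Au³⁺ + 3e⁻ → Au, so n(e⁻) = 3 × 0.04219 = 0.1266 mol
Since the cells are in series, n(e⁻) in the Al cell is also 0.1266 mol.
Al³⁺ + 3e⁻ → Al, so n(Al) = 0.1266 / 3 = 0.04220 mol
m(Al) = 0.04220 × 26.98 = 1.14 g

1.14 g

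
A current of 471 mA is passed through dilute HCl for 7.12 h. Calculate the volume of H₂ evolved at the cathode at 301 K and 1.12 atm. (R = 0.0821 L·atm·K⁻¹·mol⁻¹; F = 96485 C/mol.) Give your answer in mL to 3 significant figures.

Charge passed = 0.471 × 25632 = 12070 C
n(e⁻) = Q/F = 12070/96485 = 0.1251 mol
2H⁺ + 2e⁻ → H₂, so n(H₂) = 0.1251 / 2 = 0.06255 mol
V = nRT/P = 0.06255 × 0.0821 × 301 / 1.12 = 1.380 L
= 1380 mL

1380 mL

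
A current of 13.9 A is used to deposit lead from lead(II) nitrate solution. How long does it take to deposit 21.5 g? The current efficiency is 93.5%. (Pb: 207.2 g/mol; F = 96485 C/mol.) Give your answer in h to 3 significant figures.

n(Pb) = 21.5 / 207.2 = 0.1038 mol
Pb²⁺ + 2e⁻ → Pb, so n(e⁻) = 2 × 0.1038 = 0.2076 mol
Q = 0.2076 × 96485 / 0.935 = 21420 C
t = Q / I = 21420 / 13.9 = 1541 s = 0.428 h

0.428 h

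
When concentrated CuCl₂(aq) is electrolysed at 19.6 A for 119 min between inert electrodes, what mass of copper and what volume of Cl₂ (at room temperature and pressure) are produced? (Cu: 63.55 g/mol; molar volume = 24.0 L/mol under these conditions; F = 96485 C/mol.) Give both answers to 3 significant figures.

Q = 19.6 × 7140 = 1.399×10^5 C; n(e⁻) = 1.399×10^5 / 96485 = 1.450 mol
Cathode: Cu²⁺ + 2e⁻ → Cu → n(Cu) = 1.450/2 = 0.7250 mol → 46.1 g
Anode: 2Cl⁻ → Cl₂ + 2e⁻ → n(Cl₂) = 1.450/2 = 0.7250 mol → 17.4 L

46.1 g Cu; 17.4 L Cl₂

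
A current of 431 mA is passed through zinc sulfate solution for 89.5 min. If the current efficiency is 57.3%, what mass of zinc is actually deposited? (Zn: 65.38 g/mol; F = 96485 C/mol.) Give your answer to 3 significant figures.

0.449 g

Q = 0.431 × 5370 = 2314 C
n(e⁻) = 2314 / 96485 = 0.02398 mol
Zn²⁺ + 2e⁻ → Zn, so theoretical m(Zn) = 0.01199 × 65.38 = 0.7839 g
Actual mass = 57.3% × 0.7839 = 0.449 g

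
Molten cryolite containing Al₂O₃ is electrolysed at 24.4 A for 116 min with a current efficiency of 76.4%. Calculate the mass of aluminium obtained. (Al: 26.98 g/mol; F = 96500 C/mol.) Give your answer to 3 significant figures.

Q = 24.4 × 6960 = 1.698×10^5 C
n(e⁻) = 1.698×10^5 / 96500 = 1.760 mol
Al³⁺ + 3e⁻ → Al, so theoretical m(Al) = 0.5867 × 26.98 = 15.83 g
Actual mass = 76.4% × 15.83 = 12.1 g

12.1 g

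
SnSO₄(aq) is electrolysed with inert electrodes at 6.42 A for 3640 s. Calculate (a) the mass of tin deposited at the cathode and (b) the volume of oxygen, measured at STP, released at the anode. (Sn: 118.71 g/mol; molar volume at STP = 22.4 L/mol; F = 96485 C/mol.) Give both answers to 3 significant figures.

Q = 6.42 × 3640 = 23370 C; n(e⁻) = 23370 / 96485 = 0.2422 mol
Cathode: Sn²⁺ + 2e⁻ → Sn → n(Sn) = 0.2422/2 = 0.1211 mol → 14.4 g
Anode: 2H₂O → O₂ + 4H⁺ + 4e⁻ → n(O₂) = 0.2422/4 = 0.06055 mol → 1.36 L

14.4 g Sn; 1.36 L O₂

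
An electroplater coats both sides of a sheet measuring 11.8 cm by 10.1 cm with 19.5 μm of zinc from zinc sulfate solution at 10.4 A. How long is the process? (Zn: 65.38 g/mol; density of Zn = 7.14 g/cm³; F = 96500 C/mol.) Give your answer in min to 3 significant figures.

15.7 min

Plated area = 2 × 11.8 × 10.1 = 238.4 cm²
Volume = 238.4 × 19.5×10⁻⁴ cm = 0.4649 cm³
m(Zn) = 0.4649 × 7.14 = 3.319 g
n(Zn) = 3.319 / 65.38 = 0.05076 mol; n(e⁻) = 2 × 0.05076 = 0.1015 mol
Q = 0.1015 × 96500 = 9795 C
t = 9795 / 10.4 = 941.8 s = 15.7 min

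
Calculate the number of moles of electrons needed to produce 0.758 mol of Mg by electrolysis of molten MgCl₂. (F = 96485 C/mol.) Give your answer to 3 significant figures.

1.52 mol

Mg²⁺ + 2e⁻ → Mg, so n(e⁻) = 2 × 0.758 = 1.516 mol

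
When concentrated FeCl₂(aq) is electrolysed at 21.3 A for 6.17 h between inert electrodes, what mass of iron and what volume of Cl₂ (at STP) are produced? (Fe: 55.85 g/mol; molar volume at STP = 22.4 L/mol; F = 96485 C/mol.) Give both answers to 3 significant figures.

137 g Fe; 54.9 L Cl₂

Q = 21.3 × 22212 = 4.731×10^5 C; n(e⁻) = 4.731×10^5 / 96485 = 4.903 mol
Cathode: Fe²⁺ + 2e⁻ → Fe → n(Fe) = 4.903/2 = 2.452 mol → 137 g
Anode: 2Cl⁻ → Cl₂ + 2e⁻ → n(Cl₂) = 4.903/2 = 2.452 mol → 54.9 L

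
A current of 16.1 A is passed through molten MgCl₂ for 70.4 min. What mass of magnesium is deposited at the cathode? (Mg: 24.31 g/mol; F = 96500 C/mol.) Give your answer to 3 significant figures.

8.57 g

Q = It = 16.1 × 4224 = 68010 C
n(e⁻) = 68010 / 96500 = 0.7048 mol
Mg²⁺ + 2e⁻ → Mg, so n(Mg) = 0.7048 / 2 = 0.3524 mol
m = 0.3524 × 24.31 = 8.57 g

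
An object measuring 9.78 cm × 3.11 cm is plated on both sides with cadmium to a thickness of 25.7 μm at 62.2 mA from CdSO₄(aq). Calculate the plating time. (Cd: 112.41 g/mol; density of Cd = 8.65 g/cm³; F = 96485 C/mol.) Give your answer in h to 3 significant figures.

Plated area = 2 × 9.78 × 3.11 = 60.83 cm²
Volume = 60.83 × 25.7×10⁻⁴ cm = 0.1563 cm³
m(Cd) = 0.1563 × 8.65 = 1.352 g
n(Cd) = 1.352 / 112.41 = 0.01203 mol; n(e⁻) = 2 × 0.01203 = 0.02406 mol
Q = 0.02406 × 96485 = 2321 C
t = 2321 / 0.0622 = 37320 s = 10.4 h

10.4 h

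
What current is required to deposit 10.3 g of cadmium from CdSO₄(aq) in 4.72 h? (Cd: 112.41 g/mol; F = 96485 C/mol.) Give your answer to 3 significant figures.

n(Cd) = 10.3 / 112.41 = 0.09163 mol
Cd²⁺ + 2e⁻ → Cd, so n(e⁻) = 2 × 0.09163 = 0.1833 mol
Q = 0.1833 × 96485 = 17690 C
I = Q / t = 17690 / 16992 s = 1.04 A

1.04 A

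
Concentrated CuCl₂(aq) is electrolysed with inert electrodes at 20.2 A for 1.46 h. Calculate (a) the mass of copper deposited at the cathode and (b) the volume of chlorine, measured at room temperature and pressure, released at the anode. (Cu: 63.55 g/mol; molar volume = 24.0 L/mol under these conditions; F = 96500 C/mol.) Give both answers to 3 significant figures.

35.0 g Cu; 13.2 L Cl₂

Q = 20.2 × 5256 = 1.062×10^5 C; n(e⁻) = 1.062×10^5 / 96500 = 1.101 mol
Cathode: Cu²⁺ + 2e⁻ → Cu → n(Cu) = 1.101/2 = 0.5505 mol → 35.0 g
Anode: 2Cl⁻ → Cl₂ + 2e⁻ → n(Cl₂) = 1.101/2 = 0.5505 mol → 13.2 L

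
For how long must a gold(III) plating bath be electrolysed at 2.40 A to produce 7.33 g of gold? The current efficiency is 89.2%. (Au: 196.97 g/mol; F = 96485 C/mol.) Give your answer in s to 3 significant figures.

n(Au) = 7.33 / 196.97 = 0.03721 mol
Au³⁺ + 3e⁻ → Au, so n(e⁻) = 3 × 0.03721 = 0.1116 mol
Q = 0.1116 × 96485 / 0.892 = 12070 C
t = Q / I = 12070 / 2.40 = 5029 s

5030 s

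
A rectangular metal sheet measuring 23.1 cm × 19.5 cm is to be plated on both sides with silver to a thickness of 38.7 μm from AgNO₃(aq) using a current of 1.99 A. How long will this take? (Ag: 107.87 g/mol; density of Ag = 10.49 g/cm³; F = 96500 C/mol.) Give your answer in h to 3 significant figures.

4.57 h

Plated area = 2 × 23.1 × 19.5 = 900.9 cm²
Volume = 900.9 × 38.7×10⁻⁴ cm = 3.486 cm³
m(Ag) = 3.486 × 10.49 = 36.57 g
n(Ag) = 36.57 / 107.87 = 0.3390 mol; n(e⁻) = 0.3390 mol
Q = 0.3390 × 96500 = 32710 C
t = 32710 / 1.99 = 16440 s = 4.57 h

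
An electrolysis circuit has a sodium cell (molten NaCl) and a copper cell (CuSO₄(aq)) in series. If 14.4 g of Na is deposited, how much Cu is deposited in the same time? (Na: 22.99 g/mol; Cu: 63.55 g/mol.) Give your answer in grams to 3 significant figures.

n(Na) = 14.4 / 22.99 = 0.6264 mol
Na⁺ + e⁻ → Na, so n(e⁻) = 0.6264 mol
In series, the same 0.6264 mol of electrons flows through the second cell.
Cu²⁺ + 2e⁻ → Cu, so n(Cu) = 0.6264 / 2 = 0.3132 mol
m(Cu) = 0.3132 × 63.55 = 19.9 g

19.9 g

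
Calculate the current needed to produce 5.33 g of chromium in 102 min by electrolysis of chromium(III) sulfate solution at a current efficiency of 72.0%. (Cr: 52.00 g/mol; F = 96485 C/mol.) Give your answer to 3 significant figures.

6.73 A

n(Cr) = 5.33 / 52.00 = 0.1025 mol
Cr³⁺ + 3e⁻ → Cr, so n(e⁻) = 3 × 0.1025 = 0.3075 mol
Q = 0.3075 × 96485 / 0.720 = 41210 C
I = Q / t = 41210 / 6120 s = 6.73 A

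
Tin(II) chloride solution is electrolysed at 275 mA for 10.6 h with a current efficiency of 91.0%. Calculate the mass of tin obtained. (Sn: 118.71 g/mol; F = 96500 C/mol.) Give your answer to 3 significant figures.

5.87 g

Q = 0.275 × 38160 = 10490 C
n(e⁻) = 10490 / 96500 = 0.1087 mol
Sn²⁺ + 2e⁻ → Sn, so theoretical m(Sn) = 0.05435 × 118.71 = 6.452 g
Actual mass = 91.0% × 6.452 = 5.87 g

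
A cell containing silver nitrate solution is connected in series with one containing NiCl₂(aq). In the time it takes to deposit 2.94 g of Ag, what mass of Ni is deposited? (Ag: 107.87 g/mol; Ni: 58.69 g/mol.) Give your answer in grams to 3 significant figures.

n(Ag) = 2.94 / 107.87 = 0.02726 mol
Ag⁺ + e⁻ → Ag, so n(e⁻) = 0.02726 mol
The cells are in series, so the same charge (and hence the same n(e⁻) = 0.02726 mol) passes through both.
Ni²⁺ + 2e⁻ → Ni, so n(Ni) = 0.02726 / 2 = 0.01363 mol
m(Ni) = 0.01363 × 58.69 = 0.800 g

0.800 g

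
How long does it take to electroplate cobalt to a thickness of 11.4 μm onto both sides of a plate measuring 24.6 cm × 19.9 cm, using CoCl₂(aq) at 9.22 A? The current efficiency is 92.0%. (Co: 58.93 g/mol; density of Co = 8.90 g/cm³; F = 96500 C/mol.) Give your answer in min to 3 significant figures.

Plated area = 2 × 24.6 × 19.9 = 979.1 cm²
Volume = 979.1 × 11.4×10⁻⁴ cm = 1.116 cm³
m(Co) = 1.116 × 8.90 = 9.932 g
n(Co) = 9.932 / 58.93 = 0.1685 mol; n(e⁻) = 2 × 0.1685 = 0.3370 mol
Q = 0.3370 × 96500 / 0.920 = 35350 C
t = 35350 / 9.22 = 3834 s = 63.9 min

63.9 min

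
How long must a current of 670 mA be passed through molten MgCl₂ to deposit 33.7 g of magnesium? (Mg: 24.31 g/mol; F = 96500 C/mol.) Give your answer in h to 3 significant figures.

111 h

n(Mg) = 33.7 / 24.31 = 1.386 mol
Mg²⁺ + 2e⁻ → Mg, so n(e⁻) = 2 × 1.386 = 2.772 mol
Q = 2.772 × 96500 = 2.675×10^5 C
t = Q / I = 2.675×10^5 / 0.670 = 3.993×10^5 s = 111 h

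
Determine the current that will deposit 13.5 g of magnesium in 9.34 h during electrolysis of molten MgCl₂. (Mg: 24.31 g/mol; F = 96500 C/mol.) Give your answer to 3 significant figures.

n(Mg) = 13.5 / 24.31 = 0.5553 mol
Mg²⁺ + 2e⁻ → Mg, so n(e⁻) = 2 × 0.5553 = 1.111 mol
Q = 1.111 × 96500 = 1.072×10^5 C
I = Q / t = 1.072×10^5 / 33624 s = 3.19 A

3.19 A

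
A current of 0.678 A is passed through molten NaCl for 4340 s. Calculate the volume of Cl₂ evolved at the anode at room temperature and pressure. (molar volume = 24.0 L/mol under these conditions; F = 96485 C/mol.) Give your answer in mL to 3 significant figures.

Q = It = 0.678 × 4340 = 2943 C
n(e⁻) = 2943 / 96485 = 0.03050 mol
2Cl⁻ → Cl₂ + 2e⁻, so n(Cl₂) = 0.03050 / 2 = 0.01525 mol
V = 0.01525 × 24.0 = 0.3660 L
= 366 mL

366 mL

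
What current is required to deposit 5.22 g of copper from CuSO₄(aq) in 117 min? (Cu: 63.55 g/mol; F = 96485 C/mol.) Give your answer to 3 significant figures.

2.26 A

n(Cu) = 5.22 / 63.55 = 0.08214 mol
Cu²⁺ + 2e⁻ → Cu, so n(e⁻) = 2 × 0.08214 = 0.1643 mol
Q = 0.1643 × 96485 = 15850 C
I = Q / t = 15850 / 7020 s = 2.26 A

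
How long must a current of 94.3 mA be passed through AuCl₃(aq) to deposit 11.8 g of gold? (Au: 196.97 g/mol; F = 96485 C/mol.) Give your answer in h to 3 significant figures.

n(Au) = 11.8 / 196.97 = 0.05991 mol
Au³⁺ + 3e⁻ → Au, so n(e⁻) = 3 × 0.05991 = 0.1797 mol
Q = 0.1797 × 96485 = 17340 C
t = Q / I = 17340 / 0.0943 = 1.839×10^5 s = 51.1 h

51.1 h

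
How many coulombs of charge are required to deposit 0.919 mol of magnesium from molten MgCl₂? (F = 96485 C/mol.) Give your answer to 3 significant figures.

1.77×10^5 C

Mg²⁺ + 2e⁻ → Mg, so n(e⁻) = 2 × 0.919 = 1.838 mol
Q = 1.838 × 96485 = 1.773×10^5 C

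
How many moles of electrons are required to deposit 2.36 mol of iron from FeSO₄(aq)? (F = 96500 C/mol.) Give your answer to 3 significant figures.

Fe²⁺ + 2e⁻ → Fe, so n(e⁻) = 2 × 2.36 = 4.720 mol

4.72 mol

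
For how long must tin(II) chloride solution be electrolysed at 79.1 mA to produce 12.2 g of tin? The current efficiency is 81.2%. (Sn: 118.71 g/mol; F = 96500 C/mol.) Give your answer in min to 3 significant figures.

5150 min

n(Sn) = 12.2 / 118.71 = 0.1028 mol
Sn²⁺ + 2e⁻ → Sn, so n(e⁻) = 2 × 0.1028 = 0.2056 mol
Q = 0.2056 × 96500 / 0.812 = 24430 C
t = Q / I = 24430 / 0.0791 = 3.088×10^5 s = 5150 min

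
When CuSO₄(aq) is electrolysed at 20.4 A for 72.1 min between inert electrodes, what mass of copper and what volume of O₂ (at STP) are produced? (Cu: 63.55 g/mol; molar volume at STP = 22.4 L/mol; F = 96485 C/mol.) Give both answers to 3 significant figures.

29.1 g Cu; 5.12 L O₂

Q = 20.4 × 4326 = 88250 C; n(e⁻) = 88250 / 96485 = 0.9146 mol
Cathode: Cu²⁺ + 2e⁻ → Cu → n(Cu) = 0.9146/2 = 0.4573 mol → 29.1 g
Anode: 2H₂O → O₂ + 4H⁺ + 4e⁻ → n(O₂) = 0.9146/4 = 0.2287 mol → 5.12 L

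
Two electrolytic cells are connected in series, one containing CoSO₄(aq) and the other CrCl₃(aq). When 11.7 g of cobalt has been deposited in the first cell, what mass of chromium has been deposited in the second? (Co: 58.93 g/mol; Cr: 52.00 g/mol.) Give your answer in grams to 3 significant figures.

n(Co) = 11.7 / 58.93 = 0.1985 mol
Co²⁺ + 2e⁻ → Co, so n(e⁻) = 2 × 0.1985 = 0.3970 mol
Same current for the same time ⇒ same n(e⁻) = 0.3970 mol in both cells.
Cr³⁺ + 3e⁻ → Cr, so n(Cr) = 0.3970 / 3 = 0.1323 mol
m(Cr) = 0.1323 × 52.00 = 6.88 g

6.88 g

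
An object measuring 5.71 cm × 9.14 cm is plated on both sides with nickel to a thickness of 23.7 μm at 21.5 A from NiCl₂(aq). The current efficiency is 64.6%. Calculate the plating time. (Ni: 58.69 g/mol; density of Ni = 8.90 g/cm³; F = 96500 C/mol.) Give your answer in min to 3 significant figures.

8.69 min

Plated area = 2 × 5.71 × 9.14 = 104.4 cm²
Volume = 104.4 × 23.7×10⁻⁴ cm = 0.2474 cm³
m(Ni) = 0.2474 × 8.90 = 2.202 g
n(Ni) = 2.202 / 58.69 = 0.03752 mol; n(e⁻) = 2 × 0.03752 = 0.07504 mol
Q = 0.07504 × 96500 / 0.646 = 11210 C
t = 11210 / 21.5 = 521.4 s = 8.69 min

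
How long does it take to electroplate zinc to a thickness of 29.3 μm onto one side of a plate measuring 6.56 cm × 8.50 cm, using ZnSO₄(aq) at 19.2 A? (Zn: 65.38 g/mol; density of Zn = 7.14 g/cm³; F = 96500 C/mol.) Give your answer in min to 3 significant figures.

2.99 min

Plated area = 6.56 × 8.50 = 55.76 cm²
Volume = 55.76 × 29.3×10⁻⁴ cm = 0.1634 cm³
m(Zn) = 0.1634 × 7.14 = 1.167 g
n(Zn) = 1.167 / 65.38 = 0.01785 mol; n(e⁻) = 2 × 0.01785 = 0.03570 mol
Q = 0.03570 × 96500 = 3445 C
t = 3445 / 19.2 = 179.4 s = 2.99 min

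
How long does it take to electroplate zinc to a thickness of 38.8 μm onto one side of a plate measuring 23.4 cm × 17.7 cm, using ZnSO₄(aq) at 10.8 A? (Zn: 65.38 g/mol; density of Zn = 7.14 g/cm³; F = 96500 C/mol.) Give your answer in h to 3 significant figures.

Plated area = 23.4 × 17.7 = 414.2 cm²
Volume = 414.2 × 38.8×10⁻⁴ cm = 1.607 cm³
m(Zn) = 1.607 × 7.14 = 11.47 g
n(Zn) = 11.47 / 65.38 = 0.1754 mol; n(e⁻) = 2 × 0.1754 = 0.3508 mol
Q = 0.3508 × 96500 = 33850 C
t = 33850 / 10.8 = 3134 s = 0.871 h

0.871 h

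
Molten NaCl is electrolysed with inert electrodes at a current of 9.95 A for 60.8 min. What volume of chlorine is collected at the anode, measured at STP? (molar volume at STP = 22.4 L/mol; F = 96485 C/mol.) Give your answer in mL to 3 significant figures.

Q = It = 9.95 × 3648 = 36300 C
Moles of electrons = 36300 / 96485 = 0.3762 mol
2Cl⁻ → Cl₂ + 2e⁻, so n(Cl₂) = 0.3762 / 2 = 0.1881 mol
V = 0.1881 × 22.4 = 4.213 L
= 4210 mL

4210 mL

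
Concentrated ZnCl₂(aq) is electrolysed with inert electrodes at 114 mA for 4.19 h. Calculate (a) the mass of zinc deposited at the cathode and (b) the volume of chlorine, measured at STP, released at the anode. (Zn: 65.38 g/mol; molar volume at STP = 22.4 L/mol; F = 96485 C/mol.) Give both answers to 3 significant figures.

Q = 0.114 × 15084 = 1720 C; n(e⁻) = 1720 / 96485 = 0.01783 mol
Cathode: Zn²⁺ + 2e⁻ → Zn → n(Zn) = 0.01783/2 = 0.008915 mol → 0.583 g
Anode: 2Cl⁻ → Cl₂ + 2e⁻ → n(Cl₂) = 0.01783/2 = 0.008915 mol → 0.200 L

0.583 g Zn; 0.200 L Cl₂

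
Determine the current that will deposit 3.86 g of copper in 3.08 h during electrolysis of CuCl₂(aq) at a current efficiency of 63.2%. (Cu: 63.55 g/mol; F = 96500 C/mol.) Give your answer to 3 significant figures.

n(Cu) = 3.86 / 63.55 = 0.06074 mol
Cu²⁺ + 2e⁻ → Cu, so n(e⁻) = 2 × 0.06074 = 0.1215 mol
Q = 0.1215 × 96500 / 0.632 = 18550 C
I = Q / t = 18550 / 11088 s = 1.67 A

1.67 A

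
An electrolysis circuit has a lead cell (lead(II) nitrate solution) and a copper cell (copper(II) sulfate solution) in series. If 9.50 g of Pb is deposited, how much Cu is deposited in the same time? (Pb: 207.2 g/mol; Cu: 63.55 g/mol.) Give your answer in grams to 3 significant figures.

2.91 g

n(Pb) = 9.50 / 207.2 = 0.04585 mol
Pb²⁺ + 2e⁻ → Pb, so n(e⁻) = 2 × 0.04585 = 0.09170 mol
The cells are in series, so the same charge (and hence the same n(e⁻) = 0.09170 mol) passes through both.
Cu²⁺ + 2e⁻ → Cu, so n(Cu) = 0.09170 / 2 = 0.04585 mol
m(Cu) = 0.04585 × 63.55 = 2.91 g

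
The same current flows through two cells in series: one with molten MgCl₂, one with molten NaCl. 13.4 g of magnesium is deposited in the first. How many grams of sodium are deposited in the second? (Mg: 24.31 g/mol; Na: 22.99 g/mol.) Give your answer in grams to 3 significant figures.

n(Mg) = 13.4 / 24.31 = 0.5512 mol
Mg²⁺ + 2e⁻ → Mg, so n(e⁻) = 2 × 0.5512 = 1.102 mol
Same current for the same time ⇒ same n(e⁻) = 1.102 mol in both cells.
Na⁺ + e⁻ → Na, so n(Na) = 1.102 mol
m(Na) = 1.102 × 22.99 = 25.3 g

25.3 g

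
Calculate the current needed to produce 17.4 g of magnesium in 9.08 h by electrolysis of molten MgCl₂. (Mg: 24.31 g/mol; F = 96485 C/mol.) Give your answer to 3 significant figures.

n(Mg) = 17.4 / 24.31 = 0.7158 mol
Mg²⁺ + 2e⁻ → Mg, so n(e⁻) = 2 × 0.7158 = 1.432 mol
Q = 1.432 × 96485 = 1.382×10^5 C
I = Q / t = 1.382×10^5 / 32688 s = 4.23 A

4.23 A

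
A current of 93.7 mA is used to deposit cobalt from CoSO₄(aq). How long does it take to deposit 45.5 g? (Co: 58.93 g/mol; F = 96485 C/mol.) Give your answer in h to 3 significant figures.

442 h

n(Co) = 45.5 / 58.93 = 0.7721 mol
Co²⁺ + 2e⁻ → Co, so n(e⁻) = 2 × 0.7721 = 1.544 mol
Q = 1.544 × 96485 = 1.490×10^5 C
t = Q / I = 1.490×10^5 / 0.0937 = 1.590×10^6 s = 442 h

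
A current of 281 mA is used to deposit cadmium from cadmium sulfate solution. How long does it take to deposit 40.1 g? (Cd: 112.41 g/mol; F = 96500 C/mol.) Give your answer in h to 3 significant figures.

n(Cd) = 40.1 / 112.41 = 0.3567 mol
Cd²⁺ + 2e⁻ → Cd, so n(e⁻) = 2 × 0.3567 = 0.7134 mol
Q = 0.7134 × 96500 = 68840 C
t = Q / I = 68840 / 0.281 = 2.450×10^5 s = 68.1 h

68.1 h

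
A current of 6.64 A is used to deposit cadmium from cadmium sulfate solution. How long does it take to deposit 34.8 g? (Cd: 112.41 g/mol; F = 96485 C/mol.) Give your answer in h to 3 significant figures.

2.50 h

n(Cd) = 34.8 / 112.41 = 0.3096 mol
Cd²⁺ + 2e⁻ → Cd, so n(e⁻) = 2 × 0.3096 = 0.6192 mol
Q = 0.6192 × 96485 = 59740 C
t = Q / I = 59740 / 6.64 = 8997 s = 2.50 h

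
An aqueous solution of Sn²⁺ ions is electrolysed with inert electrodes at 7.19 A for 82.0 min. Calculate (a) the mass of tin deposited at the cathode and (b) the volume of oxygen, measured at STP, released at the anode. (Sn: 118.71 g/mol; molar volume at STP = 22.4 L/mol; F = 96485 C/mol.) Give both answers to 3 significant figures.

Q = 7.19 × 4920 = 35370 C; n(e⁻) = 35370 / 96485 = 0.3666 mol
Cathode: Sn²⁺ + 2e⁻ → Sn → n(Sn) = 0.3666/2 = 0.1833 mol → 21.8 g
Anode: 2H₂O → O₂ + 4H⁺ + 4e⁻ → n(O₂) = 0.3666/4 = 0.09165 mol → 2.05 L

21.8 g Sn; 2.05 L O₂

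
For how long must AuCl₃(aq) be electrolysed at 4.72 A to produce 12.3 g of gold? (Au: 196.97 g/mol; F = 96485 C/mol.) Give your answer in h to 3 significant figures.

n(Au) = 12.3 / 196.97 = 0.06245 mol
Au³⁺ + 3e⁻ → Au, so n(e⁻) = 3 × 0.06245 = 0.1874 mol
Q = 0.1874 × 96485 = 18080 C
t = Q / I = 18080 / 4.72 = 3831 s = 1.06 h

1.06 h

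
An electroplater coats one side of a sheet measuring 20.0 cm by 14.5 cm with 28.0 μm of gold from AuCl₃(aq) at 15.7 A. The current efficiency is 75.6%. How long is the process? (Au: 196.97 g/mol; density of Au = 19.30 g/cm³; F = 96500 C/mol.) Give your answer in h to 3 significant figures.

0.539 h

Plated area = 20.0 × 14.5 = 290.0 cm²
Volume = 290.0 × 28.0×10⁻⁴ cm = 0.8120 cm³
m(Au) = 0.8120 × 19.30 = 15.67 g
n(Au) = 15.67 / 196.97 = 0.07956 mol; n(e⁻) = 3 × 0.07956 = 0.2387 mol
Q = 0.2387 × 96500 / 0.756 = 30470 C
t = 30470 / 15.7 = 1941 s = 0.539 h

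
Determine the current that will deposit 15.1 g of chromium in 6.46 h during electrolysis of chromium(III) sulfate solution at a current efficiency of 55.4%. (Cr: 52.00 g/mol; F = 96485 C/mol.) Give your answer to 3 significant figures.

n(Cr) = 15.1 / 52.00 = 0.2904 mol
Cr³⁺ + 3e⁻ → Cr, so n(e⁻) = 3 × 0.2904 = 0.8712 mol
Q = 0.8712 × 96485 / 0.554 = 1.517×10^5 C
I = Q / t = 1.517×10^5 / 23256 s = 6.52 A

6.52 A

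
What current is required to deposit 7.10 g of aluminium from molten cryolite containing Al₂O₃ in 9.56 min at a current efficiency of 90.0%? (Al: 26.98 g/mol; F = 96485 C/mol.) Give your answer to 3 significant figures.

n(Al) = 7.10 / 26.98 = 0.2632 mol
Al³⁺ + 3e⁻ → Al, so n(e⁻) = 3 × 0.2632 = 0.7896 mol
Q = 0.7896 × 96485 / 0.900 = 84650 C
I = Q / t = 84650 / 573.6 s = 148 A

148 A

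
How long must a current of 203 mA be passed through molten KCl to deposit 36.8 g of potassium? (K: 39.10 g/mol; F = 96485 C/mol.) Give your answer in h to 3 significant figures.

124 h

n(K) = 36.8 / 39.10 = 0.9412 mol
K⁺ + e⁻ → K, so n(e⁻) = 0.9412 mol
Q = 0.9412 × 96485 = 90810 C
t = Q / I = 90810 / 0.203 = 4.473×10^5 s = 124 h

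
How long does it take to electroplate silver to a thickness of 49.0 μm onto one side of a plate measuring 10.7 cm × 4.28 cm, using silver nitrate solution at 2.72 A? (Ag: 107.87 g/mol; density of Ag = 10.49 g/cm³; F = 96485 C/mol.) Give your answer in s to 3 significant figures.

Plated area = 10.7 × 4.28 = 45.80 cm²
Volume = 45.80 × 49.0×10⁻⁴ cm = 0.2244 cm³
m(Ag) = 0.2244 × 10.49 = 2.354 g
n(Ag) = 2.354 / 107.87 = 0.02182 mol; n(e⁻) = 0.02182 mol
Q = 0.02182 × 96485 = 2105 C
t = 2105 / 2.72 = 773.9 s

774 s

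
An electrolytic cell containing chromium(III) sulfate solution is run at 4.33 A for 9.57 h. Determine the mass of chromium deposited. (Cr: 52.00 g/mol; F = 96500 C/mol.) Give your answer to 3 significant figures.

Q = It = 4.33 × 34452 = 1.492×10^5 C
Moles of electrons = 1.492×10^5 / 96500 = 1.546 mol
Cr³⁺ + 3e⁻ → Cr, so n(Cr) = 1.546 / 3 = 0.5153 mol
m = 0.5153 × 52.00 = 26.8 g

26.8 g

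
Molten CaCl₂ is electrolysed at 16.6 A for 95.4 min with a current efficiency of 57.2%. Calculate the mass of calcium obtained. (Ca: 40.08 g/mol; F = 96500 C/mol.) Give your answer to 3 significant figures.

11.3 g

Q = 16.6 × 5724 = 95020 C
n(e⁻) = 95020 / 96500 = 0.9847 mol
Ca²⁺ + 2e⁻ → Ca, so theoretical m(Ca) = 0.4924 × 40.08 = 19.74 g
Actual mass = 57.2% × 19.74 = 11.3 g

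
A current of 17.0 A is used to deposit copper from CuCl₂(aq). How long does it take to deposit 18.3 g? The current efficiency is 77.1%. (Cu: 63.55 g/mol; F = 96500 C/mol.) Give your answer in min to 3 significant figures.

70.7 min

n(Cu) = 18.3 / 63.55 = 0.2880 mol
Cu²⁺ + 2e⁻ → Cu, so n(e⁻) = 2 × 0.2880 = 0.5760 mol
Q = 0.5760 × 96500 / 0.771 = 72090 C
t = Q / I = 72090 / 17.0 = 4241 s = 70.7 min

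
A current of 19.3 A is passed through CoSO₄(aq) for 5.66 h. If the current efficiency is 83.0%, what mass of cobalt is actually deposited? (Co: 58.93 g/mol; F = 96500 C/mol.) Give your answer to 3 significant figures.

99.7 g

Q = 19.3 × 20376 = 3.933×10^5 C
n(e⁻) = 3.933×10^5 / 96500 = 4.076 mol
Co²⁺ + 2e⁻ → Co, so theoretical m(Co) = 2.038 × 58.93 = 120.1 g
Actual mass = 83.0% × 120.1 = 99.7 g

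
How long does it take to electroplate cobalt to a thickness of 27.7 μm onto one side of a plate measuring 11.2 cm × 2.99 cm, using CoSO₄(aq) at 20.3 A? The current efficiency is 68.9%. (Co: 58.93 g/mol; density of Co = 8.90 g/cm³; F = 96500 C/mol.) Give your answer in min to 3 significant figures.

3.22 min

Plated area = 11.2 × 2.99 = 33.49 cm²
Volume = 33.49 × 27.7×10⁻⁴ cm = 0.09277 cm³
m(Co) = 0.09277 × 8.90 = 0.8257 g
n(Co) = 0.8257 / 58.93 = 0.01401 mol; n(e⁻) = 2 × 0.01401 = 0.02802 mol
Q = 0.02802 × 96500 / 0.689 = 3924 C
t = 3924 / 20.3 = 193.3 s = 3.22 min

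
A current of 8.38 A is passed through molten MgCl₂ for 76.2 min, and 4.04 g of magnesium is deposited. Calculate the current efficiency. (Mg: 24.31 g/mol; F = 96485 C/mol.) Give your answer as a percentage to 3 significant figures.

Q = 8.38 × 4572 = 38310 C
n(e⁻) = 38310 / 96485 = 0.3971 mol
Mg²⁺ + 2e⁻ → Mg, so theoretical n(Mg) = 0.1986 mol → 4.828 g
Efficiency = 4.04 / 4.828 = 0.8368 = 83.7%

83.7%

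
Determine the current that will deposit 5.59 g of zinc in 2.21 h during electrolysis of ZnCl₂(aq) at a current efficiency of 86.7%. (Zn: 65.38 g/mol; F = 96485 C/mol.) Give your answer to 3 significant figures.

2.39 A

n(Zn) = 5.59 / 65.38 = 0.08550 mol
Zn²⁺ + 2e⁻ → Zn, so n(e⁻) = 2 × 0.08550 = 0.1710 mol
Q = 0.1710 × 96485 / 0.867 = 19030 C
I = Q / t = 19030 / 7956 s = 2.39 A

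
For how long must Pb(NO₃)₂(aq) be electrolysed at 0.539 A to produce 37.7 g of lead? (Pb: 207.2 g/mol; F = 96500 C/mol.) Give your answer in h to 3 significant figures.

18.1 h

n(Pb) = 37.7 / 207.2 = 0.1819 mol
Pb²⁺ + 2e⁻ → Pb, so n(e⁻) = 2 × 0.1819 = 0.3638 mol
Q = 0.3638 × 96500 = 35110 C
t = Q / I = 35110 / 0.539 = 65140 s = 18.1 h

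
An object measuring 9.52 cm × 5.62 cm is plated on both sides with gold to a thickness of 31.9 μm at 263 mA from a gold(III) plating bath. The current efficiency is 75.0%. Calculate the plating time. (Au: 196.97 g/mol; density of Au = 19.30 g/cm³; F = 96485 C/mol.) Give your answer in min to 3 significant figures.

Plated area = 2 × 9.52 × 5.62 = 107.0 cm²
Volume = 107.0 × 31.9×10⁻⁴ cm = 0.3413 cm³
m(Au) = 0.3413 × 19.30 = 6.587 g
n(Au) = 6.587 / 196.97 = 0.03344 mol; n(e⁻) = 3 × 0.03344 = 0.1003 mol
Q = 0.1003 × 96485 / 0.750 = 12900 C
t = 12900 / 0.263 = 49050 s = 818 min

818 min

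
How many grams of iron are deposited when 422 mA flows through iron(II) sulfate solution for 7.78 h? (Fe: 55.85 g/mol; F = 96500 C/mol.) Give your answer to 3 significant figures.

Q = It = 0.422 × 28008 = 11820 C
Moles of electrons = 11820 / 96500 = 0.1225 mol
Fe²⁺ + 2e⁻ → Fe, so n(Fe) = 0.1225 / 2 = 0.06125 mol
m = 0.06125 × 55.85 = 3.42 g

3.42 g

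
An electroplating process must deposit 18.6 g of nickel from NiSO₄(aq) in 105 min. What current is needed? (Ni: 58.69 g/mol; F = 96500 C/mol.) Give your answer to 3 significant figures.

n(Ni) = 18.6 / 58.69 = 0.3169 mol
Ni²⁺ + 2e⁻ → Ni, so n(e⁻) = 2 × 0.3169 = 0.6338 mol
Q = 0.6338 × 96500 = 61160 C
I = Q / t = 61160 / 6300 s = 9.71 A

9.71 A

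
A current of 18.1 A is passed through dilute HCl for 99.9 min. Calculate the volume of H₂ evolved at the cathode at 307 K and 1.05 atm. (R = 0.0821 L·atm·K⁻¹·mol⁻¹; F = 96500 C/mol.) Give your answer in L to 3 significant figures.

13.5 L

Q = It = 18.1 × 5994 = 1.085×10^5 C
Moles of electrons = 1.085×10^5 / 96500 = 1.124 mol
2H⁺ + 2e⁻ → H₂, so n(H₂) = 1.124 / 2 = 0.5620 mol
V = nRT/P = 0.5620 × 0.0821 × 307 / 1.05 = 13.49 L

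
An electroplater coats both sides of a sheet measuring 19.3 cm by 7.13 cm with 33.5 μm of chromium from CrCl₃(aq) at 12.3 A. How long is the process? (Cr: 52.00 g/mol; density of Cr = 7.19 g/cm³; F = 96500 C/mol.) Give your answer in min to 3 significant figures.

Plated area = 2 × 19.3 × 7.13 = 275.2 cm²
Volume = 275.2 × 33.5×10⁻⁴ cm = 0.9219 cm³
m(Cr) = 0.9219 × 7.19 = 6.628 g
n(Cr) = 6.628 / 52.00 = 0.1275 mol; n(e⁻) = 3 × 0.1275 = 0.3825 mol
Q = 0.3825 × 96500 = 36910 C
t = 36910 / 12.3 = 3001 s = 50.0 min

50.0 min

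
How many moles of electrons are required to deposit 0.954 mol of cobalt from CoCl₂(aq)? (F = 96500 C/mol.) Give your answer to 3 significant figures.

1.91 mol

Co²⁺ + 2e⁻ → Co, so n(e⁻) = 2 × 0.954 = 1.908 mol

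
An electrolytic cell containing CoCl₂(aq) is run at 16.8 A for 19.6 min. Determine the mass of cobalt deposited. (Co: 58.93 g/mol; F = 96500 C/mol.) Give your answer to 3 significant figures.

Q = 16.8 A × 1176 s = 19760 C
n(e⁻) = Q/F = 19760/96500 = 0.2048 mol
Co²⁺ + 2e⁻ → Co, so n(Co) = 0.2048 / 2 = 0.1024 mol
m = 0.1024 × 58.93 = 6.03 g

6.03 g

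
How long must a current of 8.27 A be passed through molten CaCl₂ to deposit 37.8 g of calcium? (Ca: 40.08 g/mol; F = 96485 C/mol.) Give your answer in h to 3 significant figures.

6.11 h

n(Ca) = 37.8 / 40.08 = 0.9431 mol
Ca²⁺ + 2e⁻ → Ca, so n(e⁻) = 2 × 0.9431 = 1.886 mol
Q = 1.886 × 96485 = 1.820×10^5 C
t = Q / I = 1.820×10^5 / 8.27 = 22010 s = 6.11 h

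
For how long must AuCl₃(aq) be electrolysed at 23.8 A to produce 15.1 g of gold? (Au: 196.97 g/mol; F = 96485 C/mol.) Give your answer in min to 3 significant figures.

n(Au) = 15.1 / 196.97 = 0.07666 mol
Au³⁺ + 3e⁻ → Au, so n(e⁻) = 3 × 0.07666 = 0.2300 mol
Q = 0.2300 × 96485 = 22190 C
t = Q / I = 22190 / 23.8 = 932.4 s = 15.5 min

15.5 min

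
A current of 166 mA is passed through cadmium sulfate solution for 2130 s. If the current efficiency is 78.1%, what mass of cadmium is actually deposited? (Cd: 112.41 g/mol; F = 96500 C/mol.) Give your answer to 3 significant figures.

0.161 g

Q = 0.166 × 2130 = 353.6 C
n(e⁻) = 353.6 / 96500 = 0.003664 mol
Cd²⁺ + 2e⁻ → Cd, so theoretical m(Cd) = 0.001832 × 112.41 = 0.2059 g
Actual mass = 78.1% × 0.2059 = 0.161 g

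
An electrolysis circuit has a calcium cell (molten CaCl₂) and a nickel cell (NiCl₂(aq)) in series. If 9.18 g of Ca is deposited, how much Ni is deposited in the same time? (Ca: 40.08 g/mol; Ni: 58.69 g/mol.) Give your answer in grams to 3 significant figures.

n(Ca) = 9.18 / 40.08 = 0.2290 mol
Ca²⁺ + 2e⁻ → Ca, so n(e⁻) = 2 × 0.2290 = 0.4580 mol
Since the cells are in series, n(e⁻) in the Ni cell is also 0.4580 mol.
Ni²⁺ + 2e⁻ → Ni, so n(Ni) = 0.4580 / 2 = 0.2290 mol
m(Ni) = 0.2290 × 58.69 = 13.4 g

13.4 g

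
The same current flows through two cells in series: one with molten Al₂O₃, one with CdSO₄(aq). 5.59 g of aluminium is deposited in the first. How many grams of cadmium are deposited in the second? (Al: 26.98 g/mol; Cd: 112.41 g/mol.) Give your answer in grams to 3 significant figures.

n(Al) = 5.59 / 26.98 = 0.2072 mol
Al³⁺ + 3e⁻ → Al, so n(e⁻) = 3 × 0.2072 = 0.6216 mol
The cells are in series, so the same charge (and hence the same n(e⁻) = 0.6216 mol) passes through both.
Cd²⁺ + 2e⁻ → Cd, so n(Cd) = 0.6216 / 2 = 0.3108 mol
m(Cd) = 0.3108 × 112.41 = 34.9 g

34.9 g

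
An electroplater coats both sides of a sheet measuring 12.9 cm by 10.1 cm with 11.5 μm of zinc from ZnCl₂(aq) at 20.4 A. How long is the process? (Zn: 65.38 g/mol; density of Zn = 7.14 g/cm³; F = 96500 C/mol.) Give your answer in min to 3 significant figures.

5.16 min

Plated area = 2 × 12.9 × 10.1 = 260.6 cm²
Volume = 260.6 × 11.5×10⁻⁴ cm = 0.2997 cm³
m(Zn) = 0.2997 × 7.14 = 2.140 g
n(Zn) = 2.140 / 65.38 = 0.03273 mol; n(e⁻) = 2 × 0.03273 = 0.06546 mol
Q = 0.06546 × 96500 = 6317 C
t = 6317 / 20.4 = 309.7 s = 5.16 min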